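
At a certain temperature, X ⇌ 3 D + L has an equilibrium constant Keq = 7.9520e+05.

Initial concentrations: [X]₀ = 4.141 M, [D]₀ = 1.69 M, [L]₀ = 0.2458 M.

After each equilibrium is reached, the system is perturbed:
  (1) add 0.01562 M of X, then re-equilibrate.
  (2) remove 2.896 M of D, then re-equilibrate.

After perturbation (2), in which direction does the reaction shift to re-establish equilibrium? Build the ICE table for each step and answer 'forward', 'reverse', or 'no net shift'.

Q₀ = 0.2865 vs Keq = 7.9520e+05 ⇒ Q<K, forward
Step 1:
                    X           D           L
  Initial       4.141        1.69      0.2458
  Change       -4.126       12.38       4.126
  Equil        0.0153       14.07       4.371
  solve Keq expr → x = 4.126; check Q = 7.9520e+05
Then add 0.01562 M of X.
Step 2:
                    X           D           L
  Initial     0.03092       14.07       4.371
  Change     -0.01541     0.04624     0.01541
  Equil       0.01551       14.11       4.387
  solve Keq expr → x = 0.01541; check Q = 7.9520e+05
Then remove 2.896 M of D.
Step 3:
                    X           D           L
  Initial     0.01551       11.22       4.387
  Change     -0.00766     0.02298     0.00766
  Equil      0.007848       11.24       4.395
  solve Keq expr → x = 0.00766; check Q = 7.9520e+05

Direction: forward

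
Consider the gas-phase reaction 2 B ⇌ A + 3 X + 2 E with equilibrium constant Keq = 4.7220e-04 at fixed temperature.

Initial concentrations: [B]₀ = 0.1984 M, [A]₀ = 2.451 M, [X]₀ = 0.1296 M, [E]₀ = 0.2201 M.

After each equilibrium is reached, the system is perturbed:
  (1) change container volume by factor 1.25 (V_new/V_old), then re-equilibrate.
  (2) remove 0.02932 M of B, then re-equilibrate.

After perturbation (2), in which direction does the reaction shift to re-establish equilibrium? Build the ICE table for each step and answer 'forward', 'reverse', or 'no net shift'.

Q₀ = 0.006566 vs Keq = 4.7220e-04 ⇒ Q>K, reverse
Step 1:
                    B           A           X           E
  Initial      0.1984       2.451      0.1296      0.2201
  Change      0.03989    -0.01994    -0.05983    -0.03989
  Equil        0.2383       2.431     0.06977      0.1802
  solve Keq expr → x = -0.01994; check Q = 4.7220e-04
Then change container volume by factor 1.25 (V_new/V_old).
Step 2:
                    B           A           X           E
  Initial      0.1906       1.945     0.05581      0.1442
  Change    -0.009253    0.004627     0.01388    0.009253
  Equil        0.1814       1.949     0.06969      0.1534
  solve Keq expr → x = 0.004627; check Q = 4.7220e-04
Then remove 0.02932 M of B.
Step 3:
                    B           A           X           E
  Initial      0.1521       1.949     0.06969      0.1534
  Change      0.00376    -0.00188   -0.005641    -0.00376
  Equil        0.1558       1.948     0.06405      0.1497
  solve Keq expr → x = -0.00188; check Q = 4.7220e-04

Direction: reverse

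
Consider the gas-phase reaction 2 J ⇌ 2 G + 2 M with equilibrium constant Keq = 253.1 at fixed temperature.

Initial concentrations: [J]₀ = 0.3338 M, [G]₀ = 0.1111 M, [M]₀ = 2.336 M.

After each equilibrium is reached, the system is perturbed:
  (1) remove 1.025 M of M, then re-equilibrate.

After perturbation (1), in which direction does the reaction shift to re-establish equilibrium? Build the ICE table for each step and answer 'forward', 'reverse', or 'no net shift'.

Q₀ = 0.6045 vs Keq = 253.1 ⇒ Q<K, forward
Step 1:
                  J         G         M
  Initial    0.3338    0.1111     2.336
  Change    -0.2712    0.2712    0.2712
  Equil     0.06264    0.3823     2.607
  solve Keq expr → x = 0.1356; check Q = 253.1
Then remove 1.025 M of M.
Step 2:
                  J         G         M
  Initial   0.06264    0.3823     1.582
  Change   -0.02189   0.02189   0.02189
  Equil     0.04075    0.4042     1.604
  solve Keq expr → x = 0.01095; check Q = 253.1

Direction: forward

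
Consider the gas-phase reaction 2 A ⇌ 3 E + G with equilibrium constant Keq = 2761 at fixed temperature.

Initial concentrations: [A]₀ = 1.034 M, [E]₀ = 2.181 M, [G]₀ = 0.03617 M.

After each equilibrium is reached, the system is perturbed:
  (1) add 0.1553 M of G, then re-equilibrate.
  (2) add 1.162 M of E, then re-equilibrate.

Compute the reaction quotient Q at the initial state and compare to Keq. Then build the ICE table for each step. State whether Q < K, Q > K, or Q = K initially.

Q₀ = 0.351; Q < K (proceeds forward)

Q₀ = 0.351 vs Keq = 2761 ⇒ Q<K, forward
Step 1:
                    A           E           G
  I             1.034       2.181     0.03617
  C           -0.9417       1.413      0.4708
  E           0.09231       3.594       0.507
  solve Keq expr → x = 0.4708; check Q = 2761
Then add 0.1553 M of G.
Step 2:
                    A           E           G
  I           0.09231       3.594      0.6623
  C           0.01193     -0.0179   -0.005967
  E            0.1042       3.576      0.6563
  solve Keq expr → x = -0.005967; check Q = 2761
Then add 1.162 M of E.
Step 3:
                    A           E           G
  I            0.1042       4.738      0.6563
  C           0.04824    -0.07235    -0.02412
  E            0.1525       4.665      0.6322
  solve Keq expr → x = -0.02412; check Q = 2761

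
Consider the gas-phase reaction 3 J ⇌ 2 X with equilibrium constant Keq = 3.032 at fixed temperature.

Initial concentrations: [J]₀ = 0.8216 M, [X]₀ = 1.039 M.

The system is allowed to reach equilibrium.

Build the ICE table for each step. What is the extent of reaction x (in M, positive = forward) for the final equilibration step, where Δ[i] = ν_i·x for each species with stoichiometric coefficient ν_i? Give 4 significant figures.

x = 0.02892 M

Q₀ = 1.946 vs Keq = 3.032 ⇒ Q<K, forward
Step 1:
                    J           X
  init         0.8216       1.039
  Δ          -0.08677     0.05785
  eq           0.7348       1.097
  solve Keq expr → x = 0.02892; check Q = 3.032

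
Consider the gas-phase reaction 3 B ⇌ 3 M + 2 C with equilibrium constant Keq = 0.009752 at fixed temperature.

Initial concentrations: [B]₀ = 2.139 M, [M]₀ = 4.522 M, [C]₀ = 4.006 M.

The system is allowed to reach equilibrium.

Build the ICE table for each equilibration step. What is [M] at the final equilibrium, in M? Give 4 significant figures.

[M]_eq = 0.9021 M

Q₀ = 151.6 vs Keq = 0.009752 ⇒ Q>K, reverse
Step 1:
                   B          M          C
  init         2.139      4.522      4.006
  Δ             3.62      -3.62     -2.413
  eq           5.759     0.9021      1.593
  solve Keq expr → x = -1.207; check Q = 0.009752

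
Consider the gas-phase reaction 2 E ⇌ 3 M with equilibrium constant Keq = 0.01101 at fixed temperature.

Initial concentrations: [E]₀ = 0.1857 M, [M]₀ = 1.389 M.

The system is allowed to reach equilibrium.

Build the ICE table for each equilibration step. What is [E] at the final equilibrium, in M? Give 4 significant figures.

[E]_eq = 0.9667 M

Q₀ = 77.71 vs Keq = 0.01101 ⇒ Q>K, reverse
Step 1:
                   E          M
  init        0.1857      1.389
  Δ            0.781     -1.172
  eq          0.9667     0.2175
  solve Keq expr → x = -0.3905; check Q = 0.01101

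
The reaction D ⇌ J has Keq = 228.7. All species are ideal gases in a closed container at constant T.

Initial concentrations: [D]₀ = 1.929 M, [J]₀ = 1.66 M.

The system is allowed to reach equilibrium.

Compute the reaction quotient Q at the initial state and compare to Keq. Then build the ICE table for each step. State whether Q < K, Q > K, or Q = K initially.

Q₀ = 0.8605; Q < K (proceeds forward)

Q₀ = 0.8605 vs Keq = 228.7 ⇒ Q<K, forward
Step 1:
                   D          J
  I            1.929       1.66
  C           -1.913      1.913
  E          0.01562      3.573
  solve Keq expr → x = 1.913; check Q = 228.7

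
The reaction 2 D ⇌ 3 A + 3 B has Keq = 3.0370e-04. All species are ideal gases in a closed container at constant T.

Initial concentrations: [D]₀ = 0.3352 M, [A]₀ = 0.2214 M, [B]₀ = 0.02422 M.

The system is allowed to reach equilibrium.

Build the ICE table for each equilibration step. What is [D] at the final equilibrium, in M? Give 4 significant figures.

[D]_eq = 0.2856 M

Q₀ = 1.3723e-06 vs Keq = 3.0370e-04 ⇒ Q<K, forward
Step 1:
                  D         A         B
  init       0.3352    0.2214   0.02422
  Δ        -0.04957   0.07435   0.07435
  eq         0.2856    0.2958   0.09857
  solve Keq expr → x = 0.02478; check Q = 3.0370e-04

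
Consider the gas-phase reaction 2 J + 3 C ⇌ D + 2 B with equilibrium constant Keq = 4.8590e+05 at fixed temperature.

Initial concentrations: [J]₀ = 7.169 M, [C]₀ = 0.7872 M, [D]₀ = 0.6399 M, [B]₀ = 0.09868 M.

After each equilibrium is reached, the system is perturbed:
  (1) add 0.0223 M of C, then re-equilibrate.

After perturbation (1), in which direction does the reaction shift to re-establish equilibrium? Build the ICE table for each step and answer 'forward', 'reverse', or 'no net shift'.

Q₀ = 2.4854e-04 vs Keq = 4.8590e+05 ⇒ Q<K, forward
Step 1:
                    J           C           D           B
  init          7.169      0.7872      0.6399     0.09868
  Δ           -0.5231     -0.7847      0.2616      0.5231
  eq            6.646    0.002532      0.9015      0.6218
  solve Keq expr → x = 0.2616; check Q = 4.8590e+05
Then add 0.0223 M of C.
Step 2:
                    J           C           D           B
  init          6.646     0.02483      0.9015      0.6218
  Δ          -0.01483    -0.02225    0.007416     0.01483
  eq            6.631    0.002583      0.9089      0.6366
  solve Keq expr → x = 0.007416; check Q = 4.8590e+05

Direction: forward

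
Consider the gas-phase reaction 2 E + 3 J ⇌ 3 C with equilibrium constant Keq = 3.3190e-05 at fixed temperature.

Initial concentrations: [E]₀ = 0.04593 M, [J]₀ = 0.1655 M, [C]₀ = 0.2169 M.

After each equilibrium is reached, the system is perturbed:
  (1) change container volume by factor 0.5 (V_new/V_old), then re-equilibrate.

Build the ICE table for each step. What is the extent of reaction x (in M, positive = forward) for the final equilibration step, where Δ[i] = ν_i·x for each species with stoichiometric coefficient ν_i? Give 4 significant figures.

x = 0.001514 M

Q₀ = 1067 vs Keq = 3.3190e-05 ⇒ Q>K, reverse
Step 1:
                  E         J         C
  init      0.04593    0.1655    0.2169
  Δ          0.1419    0.2129   -0.2129
  eq         0.1879    0.3784  0.003989
  solve Keq expr → x = -0.07097; check Q = 3.3190e-05
Then change container volume by factor 0.5 (V_new/V_old).
Step 2:
                  E         J         C
  init       0.3757    0.7568  0.007978
  Δ       -0.003028 -0.004543  0.004543
  eq         0.3727    0.7523   0.01252
  solve Keq expr → x = 0.001514; check Q = 3.3190e-05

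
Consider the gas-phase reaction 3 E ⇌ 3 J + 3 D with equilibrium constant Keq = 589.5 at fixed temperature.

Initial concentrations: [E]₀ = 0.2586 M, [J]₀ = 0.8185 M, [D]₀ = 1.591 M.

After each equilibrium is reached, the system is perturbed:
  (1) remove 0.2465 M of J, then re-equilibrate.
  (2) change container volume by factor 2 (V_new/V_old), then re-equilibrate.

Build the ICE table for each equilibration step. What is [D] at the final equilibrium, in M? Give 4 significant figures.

Q₀ = 127.7 vs Keq = 589.5 ⇒ Q<K, forward
Step 1:
                  E         J         D
  Initial    0.2586    0.8185     1.591
  Change   -0.07965   0.07965   0.07965
  Equil       0.179    0.8981     1.671
  solve Keq expr → x = 0.02655; check Q = 589.5
Then remove 0.2465 M of J.
Step 2:
                  E         J         D
  Initial     0.179    0.6516     1.671
  Change   -0.03832   0.03832   0.03832
  Equil      0.1406      0.69     1.709
  solve Keq expr → x = 0.01277; check Q = 589.5
Then change container volume by factor 2 (V_new/V_old).
Step 3:
                  E         J         D
  Initial   0.07031     0.345    0.8545
  Change   -0.03066   0.03066   0.03066
  Equil     0.03965    0.3756    0.8851
  solve Keq expr → x = 0.01022; check Q = 589.5

[D]_eq = 0.8851 M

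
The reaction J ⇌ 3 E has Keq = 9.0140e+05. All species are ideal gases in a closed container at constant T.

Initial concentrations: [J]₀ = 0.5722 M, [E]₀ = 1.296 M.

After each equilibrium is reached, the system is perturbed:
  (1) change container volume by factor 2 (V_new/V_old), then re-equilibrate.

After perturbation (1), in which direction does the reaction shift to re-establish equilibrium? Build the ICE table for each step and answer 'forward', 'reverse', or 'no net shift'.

Q₀ = 3.804 vs Keq = 9.0140e+05 ⇒ Q<K, forward
Step 1:
                  J         E
  init       0.5722     1.296
  Δ         -0.5722     1.717
  eq      3.0330e-05     3.013
  solve Keq expr → x = 0.5722; check Q = 9.0140e+05
Then change container volume by factor 2 (V_new/V_old).
Step 2:
                  J         E
  init    1.5165e-05     1.506
  Δ       -1.1373e-05 3.4120e-05
  eq      3.7915e-06     1.506
  solve Keq expr → x = 1.1373e-05; check Q = 9.0140e+05

Direction: forward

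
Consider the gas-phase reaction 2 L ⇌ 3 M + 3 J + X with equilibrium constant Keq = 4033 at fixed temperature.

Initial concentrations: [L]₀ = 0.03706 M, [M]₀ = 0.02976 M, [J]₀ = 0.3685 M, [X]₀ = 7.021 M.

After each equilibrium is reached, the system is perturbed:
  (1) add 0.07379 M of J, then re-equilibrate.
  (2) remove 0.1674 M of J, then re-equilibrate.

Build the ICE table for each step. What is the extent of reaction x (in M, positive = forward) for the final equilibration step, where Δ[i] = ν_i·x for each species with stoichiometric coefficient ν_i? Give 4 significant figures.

x = 8.2632e-05 M

Q₀ = 0.006742 vs Keq = 4033 ⇒ Q<K, forward
Step 1:
                    L           M           J           X
  Initial     0.03706     0.02976      0.3685       7.021
  Change     -0.03677     0.05516     0.05516     0.01839
  Equil    2.8511e-04     0.08492      0.4237       7.039
  solve Keq expr → x = 0.01839; check Q = 4033
Then add 0.07379 M of J.
Step 2:
                    L           M           J           X
  Initial  2.8511e-04     0.08492      0.4975       7.039
  Change   7.6778e-05 -1.1517e-04 -1.1517e-04 -3.8389e-05
  Equil    3.6189e-04     0.08481      0.4973       7.039
  solve Keq expr → x = -3.8389e-05; check Q = 4033
Then remove 0.1674 M of J.
Step 3:
                    L           M           J           X
  Initial  3.6189e-04     0.08481      0.3299       7.039
  Change  -1.6526e-04  2.4790e-04  2.4790e-04  8.2632e-05
  Equil    1.9663e-04     0.08506      0.3302       7.039
  solve Keq expr → x = 8.2632e-05; check Q = 4033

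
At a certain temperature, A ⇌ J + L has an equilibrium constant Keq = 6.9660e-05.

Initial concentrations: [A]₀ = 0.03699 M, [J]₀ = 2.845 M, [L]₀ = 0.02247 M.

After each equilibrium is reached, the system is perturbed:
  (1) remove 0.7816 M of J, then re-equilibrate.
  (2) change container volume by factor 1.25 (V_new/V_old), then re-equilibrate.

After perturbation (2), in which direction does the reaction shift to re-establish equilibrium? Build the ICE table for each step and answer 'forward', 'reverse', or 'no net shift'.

Direction: forward

Q₀ = 1.728 vs Keq = 6.9660e-05 ⇒ Q>K, reverse
Step 1:
                  A         J         L
  init      0.03699     2.845   0.02247
  Δ         0.02247  -0.02247  -0.02247
  eq        0.05946     2.823 1.4674e-06
  solve Keq expr → x = -0.02247; check Q = 6.9660e-05
Then remove 0.7816 M of J.
Step 2:
                  A         J         L
  init      0.05946     2.041 1.4674e-06
  Δ       -5.6195e-07 5.6195e-07 5.6195e-07
  eq        0.05946     2.041 2.0294e-06
  solve Keq expr → x = 5.6195e-07; check Q = 6.9660e-05
Then change container volume by factor 1.25 (V_new/V_old).
Step 3:
                  A         J         L
  init      0.04757     1.633 1.6235e-06
  Δ       -4.0586e-07 4.0586e-07 4.0586e-07
  eq        0.04757     1.633 2.0294e-06
  solve Keq expr → x = 4.0586e-07; check Q = 6.9660e-05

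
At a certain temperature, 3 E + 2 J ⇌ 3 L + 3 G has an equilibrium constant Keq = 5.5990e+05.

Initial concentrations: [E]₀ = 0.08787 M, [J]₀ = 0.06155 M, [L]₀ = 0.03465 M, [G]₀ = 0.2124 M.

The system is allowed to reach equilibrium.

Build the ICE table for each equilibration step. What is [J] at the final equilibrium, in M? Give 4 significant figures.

Q₀ = 0.1551 vs Keq = 5.5990e+05 ⇒ Q<K, forward
Step 1:
                   E          J          L          G
  init       0.08787    0.06155    0.03465     0.2124
  Δ         -0.07868   -0.05246    0.07868    0.07868
  eq        0.009187   0.009094     0.1133     0.2911
  solve Keq expr → x = 0.02623; check Q = 5.5990e+05

[J]_eq = 0.009094 M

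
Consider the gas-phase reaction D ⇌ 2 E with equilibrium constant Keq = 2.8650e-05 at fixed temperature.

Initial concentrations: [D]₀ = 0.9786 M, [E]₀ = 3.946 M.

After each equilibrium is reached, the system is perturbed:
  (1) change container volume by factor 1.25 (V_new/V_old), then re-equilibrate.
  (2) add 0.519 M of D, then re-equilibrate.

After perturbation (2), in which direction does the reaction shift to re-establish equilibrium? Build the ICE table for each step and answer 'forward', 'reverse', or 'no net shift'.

Direction: forward

Q₀ = 15.91 vs Keq = 2.8650e-05 ⇒ Q>K, reverse
Step 1:
                    D           E
  init         0.9786       3.946
  Δ             1.968      -3.937
  eq            2.947    0.009189
  solve Keq expr → x = -1.968; check Q = 2.8650e-05
Then change container volume by factor 1.25 (V_new/V_old).
Step 2:
                    D           E
  init          2.358    0.007351
  Δ       -4.3345e-04  8.6691e-04
  eq            2.357    0.008218
  solve Keq expr → x = 4.3345e-04; check Q = 2.8650e-05
Then add 0.519 M of D.
Step 3:
                    D           E
  init          2.876    0.008218
  Δ       -4.2953e-04  8.5905e-04
  eq            2.876    0.009077
  solve Keq expr → x = 4.2953e-04; check Q = 2.8650e-05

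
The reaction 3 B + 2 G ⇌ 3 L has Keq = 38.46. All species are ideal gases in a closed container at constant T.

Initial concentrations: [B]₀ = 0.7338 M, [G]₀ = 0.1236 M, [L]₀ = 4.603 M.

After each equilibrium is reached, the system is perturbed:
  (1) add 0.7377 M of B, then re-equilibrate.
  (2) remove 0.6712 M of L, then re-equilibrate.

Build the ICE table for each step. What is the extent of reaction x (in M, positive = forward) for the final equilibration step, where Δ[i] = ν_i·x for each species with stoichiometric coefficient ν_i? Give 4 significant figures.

x = 0.03296 M

Q₀ = 1.6157e+04 vs Keq = 38.46 ⇒ Q>K, reverse
Step 1:
                    B           G           L
  I            0.7338      0.1236       4.603
  C            0.7823      0.5215     -0.7823
  E             1.516      0.6451       3.821
  solve Keq expr → x = -0.2608; check Q = 38.46
Then add 0.7377 M of B.
Step 2:
                    B           G           L
  I             2.254      0.6451       3.821
  C           -0.2597     -0.1731      0.2597
  E             1.994       0.472        4.08
  solve Keq expr → x = 0.08656; check Q = 38.46
Then remove 0.6712 M of L.
Step 3:
                    B           G           L
  I             1.994       0.472       3.409
  C          -0.09887    -0.06591     0.09887
  E             1.895      0.4061       3.508
  solve Keq expr → x = 0.03296; check Q = 38.46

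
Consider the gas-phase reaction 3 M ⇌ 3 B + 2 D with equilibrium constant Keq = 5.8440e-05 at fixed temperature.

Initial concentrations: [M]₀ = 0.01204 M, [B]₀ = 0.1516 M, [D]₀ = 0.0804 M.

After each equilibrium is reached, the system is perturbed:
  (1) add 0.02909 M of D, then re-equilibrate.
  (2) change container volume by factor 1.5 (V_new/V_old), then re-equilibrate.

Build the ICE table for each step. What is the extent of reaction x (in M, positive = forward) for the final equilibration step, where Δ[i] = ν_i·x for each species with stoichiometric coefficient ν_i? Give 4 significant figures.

x = 0.001437 M

Q₀ = 12.9 vs Keq = 5.8440e-05 ⇒ Q>K, reverse
Step 1:
                   M          B          D
  init       0.01204     0.1516     0.0804
  Δ          0.09304   -0.09304   -0.06203
  eq          0.1051    0.05856    0.01837
  solve Keq expr → x = -0.03101; check Q = 5.8440e-05
Then add 0.02909 M of D.
Step 2:
                   M          B          D
  init        0.1051    0.05856    0.04746
  Δ          0.01605   -0.01605    -0.0107
  eq          0.1211    0.04251    0.03677
  solve Keq expr → x = -0.00535; check Q = 5.8440e-05
Then change container volume by factor 1.5 (V_new/V_old).
Step 3:
                   M          B          D
  init       0.08075    0.02834    0.02451
  Δ         -0.00431    0.00431   0.002873
  eq         0.07644    0.03265    0.02738
  solve Keq expr → x = 0.001437; check Q = 5.8440e-05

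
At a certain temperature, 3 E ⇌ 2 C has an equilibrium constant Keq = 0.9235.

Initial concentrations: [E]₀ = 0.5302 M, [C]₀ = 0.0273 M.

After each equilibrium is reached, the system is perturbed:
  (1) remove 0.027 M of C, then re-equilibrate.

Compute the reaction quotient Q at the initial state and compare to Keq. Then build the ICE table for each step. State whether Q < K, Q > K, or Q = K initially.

Q₀ = 0.005 vs Keq = 0.9235 ⇒ Q<K, forward
Step 1:
                  E         C
  I          0.5302    0.0273
  C         -0.2146    0.1431
  E          0.3156    0.1704
  solve Keq expr → x = 0.07154; check Q = 0.9235
Then remove 0.027 M of C.
Step 2:
                  E         C
  I          0.3156    0.1434
  C        -0.01844   0.01229
  E          0.2972    0.1557
  solve Keq expr → x = 0.006145; check Q = 0.9235

Q₀ = 0.005; Q < K (proceeds forward)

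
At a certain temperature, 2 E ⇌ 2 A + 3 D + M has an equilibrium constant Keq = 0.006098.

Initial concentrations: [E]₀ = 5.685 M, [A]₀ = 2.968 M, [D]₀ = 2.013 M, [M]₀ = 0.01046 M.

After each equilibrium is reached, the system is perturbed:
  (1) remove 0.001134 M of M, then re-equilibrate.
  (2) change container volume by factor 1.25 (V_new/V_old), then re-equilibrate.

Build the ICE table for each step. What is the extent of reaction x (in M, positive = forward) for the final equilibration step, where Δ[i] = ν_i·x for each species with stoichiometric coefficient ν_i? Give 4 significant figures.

Q₀ = 0.02326 vs Keq = 0.006098 ⇒ Q>K, reverse
Step 1:
                   E          A          D          M
  I            5.685      2.968      2.013    0.01046
  C          0.01516   -0.01516   -0.02273  -0.007578
  E              5.7      2.953       1.99   0.002882
  solve Keq expr → x = -0.007578; check Q = 0.006098
Then remove 0.001134 M of M.
Step 2:
                   E          A          D          M
  I              5.7      2.953       1.99   0.001748
  C        -0.002226   0.002226   0.003339   0.001113
  E            5.698      2.955      1.994   0.002861
  solve Keq expr → x = 0.001113; check Q = 0.006098
Then change container volume by factor 1.25 (V_new/V_old).
Step 3:
                   E          A          D          M
  I            4.558      2.364      1.595   0.002289
  C        -0.006314   0.006314    0.00947   0.003157
  E            4.552       2.37      1.604   0.005446
  solve Keq expr → x = 0.003157; check Q = 0.006098

x = 0.003157 M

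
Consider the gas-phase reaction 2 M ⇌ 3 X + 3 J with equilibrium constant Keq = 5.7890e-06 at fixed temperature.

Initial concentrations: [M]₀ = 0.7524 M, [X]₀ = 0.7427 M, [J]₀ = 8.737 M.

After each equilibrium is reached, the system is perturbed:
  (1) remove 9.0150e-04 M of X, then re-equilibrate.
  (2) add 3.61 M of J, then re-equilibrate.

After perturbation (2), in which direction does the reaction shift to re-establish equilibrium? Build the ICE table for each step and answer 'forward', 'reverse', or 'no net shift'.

Q₀ = 482.6 vs Keq = 5.7890e-06 ⇒ Q>K, reverse
Step 1:
                   M          X          J
  Initial     0.7524     0.7427      8.737
  Change      0.4934    -0.7401    -0.7401
  Equil        1.246     0.0026      7.997
  solve Keq expr → x = -0.2467; check Q = 5.7890e-06
Then remove 9.0150e-04 M of X.
Step 2:
                   M          X          J
  Initial      1.246   0.001698      7.997
  Change  -6.0025e-04 9.0037e-04 9.0037e-04
  Equil        1.245   0.002599      7.998
  solve Keq expr → x = 3.0012e-04; check Q = 5.7890e-06
Then add 3.61 M of J.
Step 3:
                   M          X          J
  Initial      1.245   0.002599      11.61
  Change  5.3833e-04 -8.0749e-04 -8.0749e-04
  Equil        1.246   0.001791      11.61
  solve Keq expr → x = -2.6916e-04; check Q = 5.7890e-06

Direction: reverse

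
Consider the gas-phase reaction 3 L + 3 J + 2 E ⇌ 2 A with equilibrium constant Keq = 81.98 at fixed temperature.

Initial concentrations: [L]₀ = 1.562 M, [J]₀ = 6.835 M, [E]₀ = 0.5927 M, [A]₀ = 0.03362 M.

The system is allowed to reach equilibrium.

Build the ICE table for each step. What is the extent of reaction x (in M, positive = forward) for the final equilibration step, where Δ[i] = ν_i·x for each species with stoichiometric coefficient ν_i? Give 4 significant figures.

x = 0.2922 M

Q₀ = 2.6440e-06 vs Keq = 81.98 ⇒ Q<K, forward
Step 1:
                    L           J           E           A
  init          1.562       6.835      0.5927     0.03362
  Δ           -0.8766     -0.8766     -0.5844      0.5844
  eq           0.6854       5.958    0.008272       0.618
  solve Keq expr → x = 0.2922; check Q = 81.98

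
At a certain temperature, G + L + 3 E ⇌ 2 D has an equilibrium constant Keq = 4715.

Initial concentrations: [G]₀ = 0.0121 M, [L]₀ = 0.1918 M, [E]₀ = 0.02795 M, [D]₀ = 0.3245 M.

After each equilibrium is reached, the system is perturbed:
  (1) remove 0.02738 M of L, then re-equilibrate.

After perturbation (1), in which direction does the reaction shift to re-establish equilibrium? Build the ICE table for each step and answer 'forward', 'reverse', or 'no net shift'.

Q₀ = 2.0780e+06 vs Keq = 4715 ⇒ Q>K, reverse
Step 1:
                    G           L           E           D
  init         0.0121      0.1918     0.02795      0.3245
  Δ           0.02973     0.02973      0.0892    -0.05946
  eq          0.04183      0.2215      0.1171       0.265
  solve Keq expr → x = -0.02973; check Q = 4715
Then remove 0.02738 M of L.
Step 2:
                    G           L           E           D
  init        0.04183      0.1942      0.1171       0.265
  Δ          0.001103    0.001103    0.003308   -0.002205
  eq          0.04293      0.1953      0.1205      0.2628
  solve Keq expr → x = -0.001103; check Q = 4715

Direction: reverse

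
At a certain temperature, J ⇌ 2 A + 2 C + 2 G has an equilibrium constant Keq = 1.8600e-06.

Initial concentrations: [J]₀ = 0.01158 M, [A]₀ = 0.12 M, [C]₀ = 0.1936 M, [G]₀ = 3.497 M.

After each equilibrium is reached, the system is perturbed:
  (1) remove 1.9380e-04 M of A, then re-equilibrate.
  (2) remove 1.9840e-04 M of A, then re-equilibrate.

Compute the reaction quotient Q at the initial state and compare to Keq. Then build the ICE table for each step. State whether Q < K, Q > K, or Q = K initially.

Q₀ = 0.57; Q > K (proceeds reverse)

Q₀ = 0.57 vs Keq = 1.8600e-06 ⇒ Q>K, reverse
Step 1:
                   J          A          C          G
  I          0.01158       0.12     0.1936      3.497
  C          0.05928    -0.1186    -0.1186    -0.1186
  E          0.07086   0.001432    0.07503      3.378
  solve Keq expr → x = -0.05928; check Q = 1.8600e-06
Then remove 1.9380e-04 M of A.
Step 2:
                   J          A          C          G
  I          0.07086   0.001238    0.07503      3.378
  C       -9.4582e-05 1.8916e-04 1.8916e-04 1.8916e-04
  E          0.07077   0.001428    0.07522      3.379
  solve Keq expr → x = 9.4582e-05; check Q = 1.8600e-06
Then remove 1.9840e-04 M of A.
Step 3:
                   J          A          C          G
  I          0.07077   0.001229    0.07522      3.379
  C       -9.6839e-05 1.9368e-04 1.9368e-04 1.9368e-04
  E          0.07067   0.001423    0.07542      3.379
  solve Keq expr → x = 9.6839e-05; check Q = 1.8600e-06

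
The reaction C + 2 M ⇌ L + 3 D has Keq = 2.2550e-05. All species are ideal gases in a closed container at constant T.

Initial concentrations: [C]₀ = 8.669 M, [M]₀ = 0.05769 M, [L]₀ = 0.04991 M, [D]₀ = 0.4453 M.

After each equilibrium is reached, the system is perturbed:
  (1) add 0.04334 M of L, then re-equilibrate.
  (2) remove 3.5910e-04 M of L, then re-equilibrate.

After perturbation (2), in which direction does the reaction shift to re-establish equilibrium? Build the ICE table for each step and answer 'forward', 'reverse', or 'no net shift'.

Direction: forward

Q₀ = 0.1527 vs Keq = 2.2550e-05 ⇒ Q>K, reverse
Step 1:
                  C         M         L         D
  I           8.669   0.05769   0.04991    0.4453
  C         0.04972   0.09945  -0.04972   -0.1492
  E           8.719    0.1571 1.8694e-04    0.2961
  solve Keq expr → x = -0.04972; check Q = 2.2550e-05
Then add 0.04334 M of L.
Step 2:
                  C         M         L         D
  I           8.719    0.1571   0.04353    0.2961
  C          0.0413   0.08261   -0.0413   -0.1239
  E            8.76    0.2397  0.002223    0.1722
  solve Keq expr → x = -0.0413; check Q = 2.2550e-05
Then remove 3.5910e-04 M of L.
Step 3:
                  C         M         L         D
  I            8.76    0.2397  0.001864    0.1722
  C       -3.1183e-04 -6.2365e-04 3.1183e-04 9.3548e-04
  E            8.76    0.2391  0.002176    0.1732
  solve Keq expr → x = 3.1183e-04; check Q = 2.2550e-05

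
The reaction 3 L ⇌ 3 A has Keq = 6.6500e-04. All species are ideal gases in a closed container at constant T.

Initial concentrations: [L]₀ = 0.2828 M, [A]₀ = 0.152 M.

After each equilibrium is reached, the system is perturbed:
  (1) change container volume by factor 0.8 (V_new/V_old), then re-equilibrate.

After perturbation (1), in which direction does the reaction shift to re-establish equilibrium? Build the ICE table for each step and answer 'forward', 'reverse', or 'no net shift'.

Q₀ = 0.1553 vs Keq = 6.6500e-04 ⇒ Q>K, reverse
Step 1:
                    L           A
  I            0.2828       0.152
  C            0.1171     -0.1171
  E            0.3999      0.0349
  solve Keq expr → x = -0.03903; check Q = 6.6500e-04
Then change container volume by factor 0.8 (V_new/V_old).
Step 2:
                    L           A
  I            0.4999     0.04363
  C                 0           0
  E            0.4999     0.04363
  solve Keq expr → x = 0; check Q = 6.6500e-04

Direction: no net shift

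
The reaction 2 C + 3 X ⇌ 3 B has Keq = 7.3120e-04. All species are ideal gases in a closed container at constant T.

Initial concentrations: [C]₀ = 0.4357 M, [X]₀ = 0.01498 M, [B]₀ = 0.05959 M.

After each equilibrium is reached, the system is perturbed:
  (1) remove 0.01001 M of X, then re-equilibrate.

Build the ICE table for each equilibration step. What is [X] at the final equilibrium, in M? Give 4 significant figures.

Q₀ = 331.6 vs Keq = 7.3120e-04 ⇒ Q>K, reverse
Step 1:
                   C          X          B
  I           0.4357    0.01498    0.05959
  C          0.03715    0.05572   -0.05572
  E           0.4728     0.0707   0.003866
  solve Keq expr → x = -0.01857; check Q = 7.3120e-04
Then remove 0.01001 M of X.
Step 2:
                   C          X          B
  I           0.4728    0.06069   0.003866
  C       3.4495e-04 5.1742e-04 -5.1742e-04
  E           0.4732    0.06121   0.003349
  solve Keq expr → x = -1.7247e-04; check Q = 7.3120e-04

[X]_eq = 0.06121 M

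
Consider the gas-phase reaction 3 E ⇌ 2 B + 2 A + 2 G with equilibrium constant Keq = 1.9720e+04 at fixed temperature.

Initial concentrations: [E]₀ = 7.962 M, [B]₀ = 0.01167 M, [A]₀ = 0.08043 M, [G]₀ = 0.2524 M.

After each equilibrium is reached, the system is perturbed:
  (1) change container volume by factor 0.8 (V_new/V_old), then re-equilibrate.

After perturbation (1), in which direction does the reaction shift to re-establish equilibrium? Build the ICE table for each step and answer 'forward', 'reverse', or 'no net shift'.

Q₀ = 1.1120e-10 vs Keq = 1.9720e+04 ⇒ Q<K, forward
Step 1:
                   E          B          A          G
  Initial      7.962    0.01167    0.08043     0.2524
  Change      -7.094      4.729      4.729      4.729
  Equil       0.8682      4.741       4.81      4.982
  solve Keq expr → x = 2.365; check Q = 1.9720e+04
Then change container volume by factor 0.8 (V_new/V_old).
Step 2:
                   E          B          A          G
  Initial      1.085      5.926      6.012      6.227
  Change      0.2094    -0.1396    -0.1396    -0.1396
  Equil        1.295      5.787      5.872      6.087
  solve Keq expr → x = -0.06981; check Q = 1.9720e+04

Direction: reverse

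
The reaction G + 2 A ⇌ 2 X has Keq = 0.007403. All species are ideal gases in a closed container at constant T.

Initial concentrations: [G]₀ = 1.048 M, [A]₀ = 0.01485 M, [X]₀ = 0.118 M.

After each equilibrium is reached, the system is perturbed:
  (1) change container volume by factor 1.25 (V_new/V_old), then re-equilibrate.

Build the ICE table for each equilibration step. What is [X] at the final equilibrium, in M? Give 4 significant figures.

[X]_eq = 0.007944 M

Q₀ = 60.25 vs Keq = 0.007403 ⇒ Q>K, reverse
Step 1:
                  G         A         X
  init        1.048   0.01485     0.118
  Δ          0.0535     0.107    -0.107
  eq          1.101    0.1218     0.011
  solve Keq expr → x = -0.0535; check Q = 0.007403
Then change container volume by factor 1.25 (V_new/V_old).
Step 2:
                  G         A         X
  init       0.8812   0.09748  0.008802
  Δ       4.2903e-04 8.5806e-04 -8.5806e-04
  eq         0.8816   0.09834  0.007944
  solve Keq expr → x = -4.2903e-04; check Q = 0.007403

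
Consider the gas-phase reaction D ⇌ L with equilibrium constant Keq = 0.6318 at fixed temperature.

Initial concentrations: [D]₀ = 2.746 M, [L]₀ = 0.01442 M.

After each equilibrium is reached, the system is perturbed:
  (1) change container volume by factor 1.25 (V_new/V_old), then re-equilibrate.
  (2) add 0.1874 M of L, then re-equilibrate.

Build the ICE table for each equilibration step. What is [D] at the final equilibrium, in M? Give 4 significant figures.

Q₀ = 0.005251 vs Keq = 0.6318 ⇒ Q<K, forward
Step 1:
                    D           L
  I             2.746     0.01442
  C            -1.054       1.054
  E             1.692       1.069
  solve Keq expr → x = 1.054; check Q = 0.6318
Then change container volume by factor 1.25 (V_new/V_old).
Step 2:
                    D           L
  I             1.353       0.855
  C                 0           0
  E             1.353       0.855
  solve Keq expr → x = 0; check Q = 0.6318
Then add 0.1874 M of L.
Step 3:
                    D           L
  I             1.353       1.042
  C            0.1148     -0.1148
  E             1.468      0.9276
  solve Keq expr → x = -0.1148; check Q = 0.6318

[D]_eq = 1.468 M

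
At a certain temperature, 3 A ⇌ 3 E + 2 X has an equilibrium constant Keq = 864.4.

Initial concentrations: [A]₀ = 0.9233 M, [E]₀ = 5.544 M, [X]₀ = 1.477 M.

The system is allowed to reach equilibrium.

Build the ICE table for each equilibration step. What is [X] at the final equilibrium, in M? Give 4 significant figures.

Q₀ = 472.3 vs Keq = 864.4 ⇒ Q<K, forward
Step 1:
                    A           E           X
  Initial      0.9233       5.544       1.477
  Change      -0.1233      0.1233     0.08222
  Equil           0.8       5.667       1.559
  solve Keq expr → x = 0.04111; check Q = 864.4

[X]_eq = 1.559 M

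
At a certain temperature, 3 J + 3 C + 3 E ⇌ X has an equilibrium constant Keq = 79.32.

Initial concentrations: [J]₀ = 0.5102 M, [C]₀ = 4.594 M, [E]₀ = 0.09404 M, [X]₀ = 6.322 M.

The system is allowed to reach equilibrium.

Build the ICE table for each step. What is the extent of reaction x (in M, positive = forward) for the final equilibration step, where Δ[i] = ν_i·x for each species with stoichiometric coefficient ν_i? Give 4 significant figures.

x = -0.02201 M

Q₀ = 590.4 vs Keq = 79.32 ⇒ Q>K, reverse
Step 1:
                  J         C         E         X
  Initial    0.5102     4.594   0.09404     6.322
  Change    0.06604   0.06604   0.06604  -0.02201
  Equil      0.5762      4.66    0.1601       6.3
  solve Keq expr → x = -0.02201; check Q = 79.32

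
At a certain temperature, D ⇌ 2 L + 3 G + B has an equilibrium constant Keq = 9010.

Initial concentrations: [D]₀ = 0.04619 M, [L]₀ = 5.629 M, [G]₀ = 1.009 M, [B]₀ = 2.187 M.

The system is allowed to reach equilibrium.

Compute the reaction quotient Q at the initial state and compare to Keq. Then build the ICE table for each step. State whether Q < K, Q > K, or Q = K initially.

Q₀ = 1541 vs Keq = 9010 ⇒ Q<K, forward
Step 1:
                   D          L          G          B
  I          0.04619      5.629      1.009      2.187
  C         -0.03511    0.07021     0.1053    0.03511
  E          0.01108      5.699      1.114      2.222
  solve Keq expr → x = 0.03511; check Q = 9010

Q₀ = 1541; Q < K (proceeds forward)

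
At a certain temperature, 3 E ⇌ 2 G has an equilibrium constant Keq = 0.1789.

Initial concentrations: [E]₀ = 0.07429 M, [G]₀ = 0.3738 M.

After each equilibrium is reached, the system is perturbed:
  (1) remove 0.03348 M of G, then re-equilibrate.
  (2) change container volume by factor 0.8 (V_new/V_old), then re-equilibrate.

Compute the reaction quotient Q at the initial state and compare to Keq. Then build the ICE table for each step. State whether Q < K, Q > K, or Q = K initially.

Q₀ = 340.8; Q > K (proceeds reverse)

Q₀ = 340.8 vs Keq = 0.1789 ⇒ Q>K, reverse
Step 1:
                    E           G
  I           0.07429      0.3738
  C            0.3717     -0.2478
  E             0.446       0.126
  solve Keq expr → x = -0.1239; check Q = 0.1789
Then remove 0.03348 M of G.
Step 2:
                    E           G
  I             0.446     0.09251
  C          -0.03092     0.02061
  E            0.4151      0.1131
  solve Keq expr → x = 0.01031; check Q = 0.1789
Then change container volume by factor 0.8 (V_new/V_old).
Step 3:
                    E           G
  I            0.5189      0.1414
  C           -0.0149    0.009931
  E             0.504      0.1513
  solve Keq expr → x = 0.004965; check Q = 0.1789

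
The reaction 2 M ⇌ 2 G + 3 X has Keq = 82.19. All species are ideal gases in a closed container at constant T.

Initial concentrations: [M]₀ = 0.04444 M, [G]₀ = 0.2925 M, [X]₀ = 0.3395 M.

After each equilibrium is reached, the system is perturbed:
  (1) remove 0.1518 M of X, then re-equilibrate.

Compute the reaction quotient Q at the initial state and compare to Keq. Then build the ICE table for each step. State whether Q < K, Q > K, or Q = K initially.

Q₀ = 1.695 vs Keq = 82.19 ⇒ Q<K, forward
Step 1:
                  M         G         X
  I         0.04444    0.2925    0.3395
  C        -0.03553   0.03553    0.0533
  E        0.008908     0.328    0.3928
  solve Keq expr → x = 0.01777; check Q = 82.19
Then remove 0.1518 M of X.
Step 2:
                  M         G         X
  I        0.008908     0.328     0.241
  C        -0.00439   0.00439  0.006586
  E        0.004517    0.3324    0.2476
  solve Keq expr → x = 0.002195; check Q = 82.19

Q₀ = 1.695; Q < K (proceeds forward)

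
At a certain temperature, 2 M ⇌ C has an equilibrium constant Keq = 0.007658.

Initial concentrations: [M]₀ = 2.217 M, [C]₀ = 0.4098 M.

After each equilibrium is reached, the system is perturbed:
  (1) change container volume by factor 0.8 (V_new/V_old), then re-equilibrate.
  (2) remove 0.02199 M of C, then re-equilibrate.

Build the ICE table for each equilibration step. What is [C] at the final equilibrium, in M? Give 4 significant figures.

[C]_eq = 0.09694 M

Q₀ = 0.08338 vs Keq = 0.007658 ⇒ Q>K, reverse
Step 1:
                    M           C
  I             2.217      0.4098
  C            0.6902     -0.3451
  E             2.907     0.06472
  solve Keq expr → x = -0.3451; check Q = 0.007658
Then change container volume by factor 0.8 (V_new/V_old).
Step 2:
                    M           C
  I             3.634      0.0809
  C          -0.03642     0.01821
  E             3.598     0.09911
  solve Keq expr → x = 0.01821; check Q = 0.007658
Then remove 0.02199 M of C.
Step 3:
                    M           C
  I             3.598     0.07712
  C          -0.03964     0.01982
  E             3.558     0.09694
  solve Keq expr → x = 0.01982; check Q = 0.007658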